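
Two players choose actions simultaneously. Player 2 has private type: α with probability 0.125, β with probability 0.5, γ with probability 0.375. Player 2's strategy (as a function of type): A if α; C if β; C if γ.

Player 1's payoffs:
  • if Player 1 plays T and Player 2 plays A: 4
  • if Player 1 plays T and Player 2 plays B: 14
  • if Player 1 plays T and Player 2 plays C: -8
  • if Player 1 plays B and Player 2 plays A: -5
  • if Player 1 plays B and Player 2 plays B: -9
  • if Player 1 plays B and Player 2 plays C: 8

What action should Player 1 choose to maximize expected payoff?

B

E[T] = 0.125·(4) + 0.5·(-8) + 0.375·(-8) = -6.5
E[B] = 0.125·(-5) + 0.5·(8) + 0.375·(8) = 6.375
Best response: B (6.375 is the largest).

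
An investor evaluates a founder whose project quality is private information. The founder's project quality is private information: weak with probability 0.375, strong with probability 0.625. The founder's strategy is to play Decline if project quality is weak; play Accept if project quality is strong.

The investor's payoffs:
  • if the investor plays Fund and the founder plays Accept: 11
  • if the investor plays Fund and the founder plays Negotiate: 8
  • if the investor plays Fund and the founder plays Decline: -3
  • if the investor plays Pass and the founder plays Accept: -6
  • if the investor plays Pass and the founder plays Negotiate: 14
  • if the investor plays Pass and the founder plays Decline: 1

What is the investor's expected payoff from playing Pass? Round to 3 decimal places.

-3.375

Take the expectation over the founder's project quality, weighting each type's action by its prior probability.
E[Pass] = 0.375·1 + 0.625·(-6) = 0.375 + (-3.75) = -3.375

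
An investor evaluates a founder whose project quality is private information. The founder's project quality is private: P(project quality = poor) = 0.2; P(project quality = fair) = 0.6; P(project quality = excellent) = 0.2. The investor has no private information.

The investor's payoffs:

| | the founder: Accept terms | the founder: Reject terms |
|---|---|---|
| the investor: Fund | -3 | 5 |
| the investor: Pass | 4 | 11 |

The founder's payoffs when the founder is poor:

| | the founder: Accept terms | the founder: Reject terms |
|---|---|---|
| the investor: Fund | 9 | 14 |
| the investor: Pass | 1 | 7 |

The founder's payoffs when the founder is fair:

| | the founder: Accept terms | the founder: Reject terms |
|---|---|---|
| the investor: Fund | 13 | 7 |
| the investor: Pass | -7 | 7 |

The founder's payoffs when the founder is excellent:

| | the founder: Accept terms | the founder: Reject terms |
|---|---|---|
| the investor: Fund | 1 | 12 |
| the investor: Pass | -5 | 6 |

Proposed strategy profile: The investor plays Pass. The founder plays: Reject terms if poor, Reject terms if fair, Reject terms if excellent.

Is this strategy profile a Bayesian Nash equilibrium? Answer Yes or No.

Yes

The investor plays Pass: E[Pass] = 0.2·(11) + 0.6·(11) + 0.2·(11) = 11; E[Fund] = 5. Best-responding. ✓
The founder (project quality poor), facing Pass: Accept terms gives 1, Reject terms gives 7. Proposed Reject terms is best. ✓
The founder (project quality fair), facing Pass: Accept terms gives -7, Reject terms gives 7. Proposed Reject terms is best. ✓
The founder (project quality excellent), facing Pass: Accept terms gives -5, Reject terms gives 6. Proposed Reject terms is best. ✓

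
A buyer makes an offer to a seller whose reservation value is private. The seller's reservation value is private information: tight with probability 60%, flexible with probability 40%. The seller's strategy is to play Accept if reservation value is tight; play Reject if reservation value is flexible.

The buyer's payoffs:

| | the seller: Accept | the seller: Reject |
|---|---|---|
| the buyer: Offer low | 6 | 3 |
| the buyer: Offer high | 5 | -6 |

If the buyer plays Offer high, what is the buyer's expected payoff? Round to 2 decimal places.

E[Offer high] = 0.6·5 + 0.4·(-6) = 3 + (-2.4) = 0.6

0.60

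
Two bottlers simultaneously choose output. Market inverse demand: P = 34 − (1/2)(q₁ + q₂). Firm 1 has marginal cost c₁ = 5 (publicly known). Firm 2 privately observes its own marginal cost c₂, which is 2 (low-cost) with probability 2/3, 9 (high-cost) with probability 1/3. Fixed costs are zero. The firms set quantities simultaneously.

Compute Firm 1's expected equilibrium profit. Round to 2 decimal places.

178.40

Type-c best response for Firm 2: q₂(c) = (34 − c) − q₁/2.
Firm 1 maximizes expected profit; its first-order condition is 34 − q₁ − (1/2)E[q₂] − 5 = 0.
Substituting E[q₂] and solving: E[c₂] = 4.33333, so q₁ = (34 − 2·5 + 4.33333)/(3/2) = 18.8889.
E[P] = 34 − (1/2)·(q₁ + E[q₂]) = 14.4444; Firm 1's expected profit = (E[P] − 5)·q₁ = (14.4444 − 5)·18.8889 = 178.395.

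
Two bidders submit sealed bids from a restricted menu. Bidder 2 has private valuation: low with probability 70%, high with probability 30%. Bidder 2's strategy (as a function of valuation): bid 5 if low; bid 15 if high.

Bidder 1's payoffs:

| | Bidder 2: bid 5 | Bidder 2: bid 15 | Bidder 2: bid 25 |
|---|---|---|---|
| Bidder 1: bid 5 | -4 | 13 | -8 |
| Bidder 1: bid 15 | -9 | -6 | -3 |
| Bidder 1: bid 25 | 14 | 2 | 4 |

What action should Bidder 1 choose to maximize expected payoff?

bid 25

E[bid 5] = 0.7·(-4) + 0.3·(13) = 1.1
E[bid 15] = 0.7·(-9) + 0.3·(-6) = -8.1
E[bid 25] = 0.7·(14) + 0.3·(2) = 10.4
Best response: bid 25 (10.4 is the largest).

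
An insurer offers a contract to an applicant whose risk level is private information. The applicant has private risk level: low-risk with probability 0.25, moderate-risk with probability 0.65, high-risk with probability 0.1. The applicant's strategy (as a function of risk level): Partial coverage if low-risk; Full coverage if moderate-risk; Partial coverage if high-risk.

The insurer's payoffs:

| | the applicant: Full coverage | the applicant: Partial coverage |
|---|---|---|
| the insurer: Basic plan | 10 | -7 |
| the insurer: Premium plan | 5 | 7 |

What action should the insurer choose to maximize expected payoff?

Compute the insurer's expected payoff for each action, taking the expectation over the applicant's type.
E[Basic plan] = 0.25·(-7) + 0.65·(10) + 0.1·(-7) = 4.05
E[Premium plan] = 0.25·(7) + 0.65·(5) + 0.1·(7) = 5.7
Best response: Premium plan (5.7 is the largest).

Premium plan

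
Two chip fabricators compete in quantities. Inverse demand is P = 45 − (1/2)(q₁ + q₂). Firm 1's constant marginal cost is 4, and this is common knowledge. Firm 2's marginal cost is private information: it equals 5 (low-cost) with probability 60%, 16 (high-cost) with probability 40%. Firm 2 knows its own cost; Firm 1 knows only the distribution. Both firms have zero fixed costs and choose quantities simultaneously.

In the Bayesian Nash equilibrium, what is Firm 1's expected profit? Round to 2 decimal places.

478.44

Firm 2 with cost c maximizes (45 − (1/2)(q₁+q₂) − c)·q₂, giving q₂(c) = (45 − c − (1/2)q₁).
E[c₂] = 0.6·5 + 0.4·16 = 9.4
Firm 1's FOC against E[q₂] yields q₁ = (45 − 2·4 + E[c₂])/(3/2) = (45 − 8 + 9.4)/(3/2) = 30.9333.
E[P] = 45 − (1/2)·(q₁ + E[q₂]) = 19.4667; Firm 1's expected profit = (E[P] − 4)·q₁ = (19.4667 − 4)·30.9333 = 478.436.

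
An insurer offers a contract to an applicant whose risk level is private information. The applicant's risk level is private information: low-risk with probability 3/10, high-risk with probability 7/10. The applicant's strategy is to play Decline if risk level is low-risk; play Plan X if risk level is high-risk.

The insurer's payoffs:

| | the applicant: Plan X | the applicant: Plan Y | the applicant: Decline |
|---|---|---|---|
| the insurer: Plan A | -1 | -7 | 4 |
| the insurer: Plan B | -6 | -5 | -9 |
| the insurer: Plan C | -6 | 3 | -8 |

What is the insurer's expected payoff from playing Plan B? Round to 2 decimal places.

-6.90

E[Plan B] = 3/10·(-9) + 7/10·(-6) = (-27/10) + (-21/5) = -69/10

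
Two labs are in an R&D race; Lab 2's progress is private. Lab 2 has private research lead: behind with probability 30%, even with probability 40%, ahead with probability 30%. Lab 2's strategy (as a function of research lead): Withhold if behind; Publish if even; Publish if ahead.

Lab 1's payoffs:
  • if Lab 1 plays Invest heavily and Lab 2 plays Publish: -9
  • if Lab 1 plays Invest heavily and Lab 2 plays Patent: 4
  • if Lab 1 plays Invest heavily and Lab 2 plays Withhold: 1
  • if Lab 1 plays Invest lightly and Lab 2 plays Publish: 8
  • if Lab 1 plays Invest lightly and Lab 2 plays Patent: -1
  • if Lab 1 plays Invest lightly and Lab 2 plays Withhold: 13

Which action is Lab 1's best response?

Invest lightly

E[Invest heavily] = 0.3·(1) + 0.4·(-9) + 0.3·(-9) = -6
E[Invest lightly] = 0.3·(13) + 0.4·(8) + 0.3·(8) = 9.5
Best response: Invest lightly (9.5 is the largest).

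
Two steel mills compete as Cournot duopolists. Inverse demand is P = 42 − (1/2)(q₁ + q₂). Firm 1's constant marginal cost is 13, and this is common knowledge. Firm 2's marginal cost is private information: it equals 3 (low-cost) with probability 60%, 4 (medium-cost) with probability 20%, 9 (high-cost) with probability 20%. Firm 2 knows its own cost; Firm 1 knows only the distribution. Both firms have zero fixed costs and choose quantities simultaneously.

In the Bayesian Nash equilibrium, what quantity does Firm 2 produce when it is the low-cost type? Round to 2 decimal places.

Type-c best response for Firm 2: q₂(c) = (42 − c) − q₁/2.
Firm 1 maximizes expected profit; its first-order condition is 42 − q₁ − (1/2)E[q₂] − 13 = 0.
Substituting E[q₂] and solving: E[c₂] = 4.4, so q₁ = (42 − 2·13 + 4.4)/(3/2) = 13.6.
q₂(low-cost) = (42 − 3 − (1/2)·13.6) = 32.2.

32.20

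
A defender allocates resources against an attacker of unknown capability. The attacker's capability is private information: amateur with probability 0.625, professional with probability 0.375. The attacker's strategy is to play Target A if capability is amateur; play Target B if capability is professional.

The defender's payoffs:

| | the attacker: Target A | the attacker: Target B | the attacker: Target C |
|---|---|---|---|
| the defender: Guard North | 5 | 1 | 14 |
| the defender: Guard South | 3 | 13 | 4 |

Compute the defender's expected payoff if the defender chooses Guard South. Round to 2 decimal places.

Take the expectation over the attacker's capability, weighting each type's action by its prior probability.
E[Guard South] = 0.625·3 + 0.375·13 = 1.875 + 4.875 = 6.75

6.75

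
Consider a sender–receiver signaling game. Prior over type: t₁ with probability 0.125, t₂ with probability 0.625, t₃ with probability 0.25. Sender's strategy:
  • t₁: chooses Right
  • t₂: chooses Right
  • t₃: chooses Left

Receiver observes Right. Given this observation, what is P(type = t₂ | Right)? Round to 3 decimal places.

P(Right) = 0.125·1 + 0.625·1 + 0.25·0 = 0.75
P(t₂ | Right) = (0.625·1) / 0.75 = 0.625 / 0.75 = 0.833333

0.833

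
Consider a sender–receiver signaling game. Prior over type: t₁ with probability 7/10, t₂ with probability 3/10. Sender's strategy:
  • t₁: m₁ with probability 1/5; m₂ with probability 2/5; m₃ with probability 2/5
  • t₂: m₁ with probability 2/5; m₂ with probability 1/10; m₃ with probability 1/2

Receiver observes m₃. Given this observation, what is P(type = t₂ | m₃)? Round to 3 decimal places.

Apply Bayes' rule using the sender's strategy as the likelihood.
P(m₃) = (7/10)·(2/5) + (3/10)·(1/2) = 43/100
P(t₂ | m₃) = ((3/10)·(1/2)) / (43/100) = (3/20) / (43/100) = 15/43

0.349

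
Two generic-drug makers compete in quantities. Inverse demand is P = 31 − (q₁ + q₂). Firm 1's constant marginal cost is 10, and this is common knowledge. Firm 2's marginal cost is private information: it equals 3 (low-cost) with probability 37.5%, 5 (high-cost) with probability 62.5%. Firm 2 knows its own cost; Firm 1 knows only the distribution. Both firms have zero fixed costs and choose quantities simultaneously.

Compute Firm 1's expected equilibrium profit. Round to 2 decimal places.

25.84

Firm 2 with cost c maximizes (31 − (q₁+q₂) − c)·q₂, giving q₂(c) = (31 − c − q₁)/2.
E[c₂] = 0.375·3 + 0.625·5 = 4.25
Firm 1's FOC against E[q₂] yields q₁ = (31 − 2·10 + E[c₂])/3 = (31 − 20 + 4.25)/3 = 5.08333.
E[P] = 31 − (q₁ + E[q₂]) = 15.0833; Firm 1's expected profit = (E[P] − 10)·q₁ = (15.0833 − 10)·5.08333 = 25.8403.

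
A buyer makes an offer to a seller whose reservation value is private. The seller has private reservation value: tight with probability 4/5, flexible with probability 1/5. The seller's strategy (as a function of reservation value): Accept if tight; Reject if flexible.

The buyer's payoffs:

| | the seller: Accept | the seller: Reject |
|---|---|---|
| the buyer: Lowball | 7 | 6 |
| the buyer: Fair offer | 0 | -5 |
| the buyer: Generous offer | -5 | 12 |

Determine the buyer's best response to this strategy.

E[Lowball] = 4/5·(7) + 1/5·(6) = 34/5
E[Fair offer] = 4/5·(0) + 1/5·(-5) = -1
E[Generous offer] = 4/5·(-5) + 1/5·(12) = -8/5
Best response: Lowball (34/5 is the largest).

Lowball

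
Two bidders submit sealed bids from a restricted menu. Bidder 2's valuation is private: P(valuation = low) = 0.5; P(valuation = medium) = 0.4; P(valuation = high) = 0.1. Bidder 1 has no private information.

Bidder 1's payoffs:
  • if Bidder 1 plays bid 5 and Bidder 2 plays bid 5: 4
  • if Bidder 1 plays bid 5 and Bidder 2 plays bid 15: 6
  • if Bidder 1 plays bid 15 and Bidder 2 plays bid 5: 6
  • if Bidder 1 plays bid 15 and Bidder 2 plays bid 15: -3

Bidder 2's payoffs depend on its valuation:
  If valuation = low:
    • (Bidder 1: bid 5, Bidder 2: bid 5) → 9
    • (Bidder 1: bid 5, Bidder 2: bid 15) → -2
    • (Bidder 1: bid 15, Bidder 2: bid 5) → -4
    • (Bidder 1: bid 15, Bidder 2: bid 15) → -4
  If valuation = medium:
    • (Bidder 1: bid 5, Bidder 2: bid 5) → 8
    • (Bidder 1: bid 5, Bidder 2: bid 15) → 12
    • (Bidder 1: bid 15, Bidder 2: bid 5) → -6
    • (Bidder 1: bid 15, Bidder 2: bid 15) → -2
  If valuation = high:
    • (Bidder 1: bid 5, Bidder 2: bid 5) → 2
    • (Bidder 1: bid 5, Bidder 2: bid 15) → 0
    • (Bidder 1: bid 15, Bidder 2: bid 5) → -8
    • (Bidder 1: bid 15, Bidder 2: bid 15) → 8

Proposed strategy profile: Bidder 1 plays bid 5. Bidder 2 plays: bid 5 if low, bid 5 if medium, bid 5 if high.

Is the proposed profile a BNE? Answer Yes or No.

No

Bidder 1 plays bid 5: E[bid 5] = 0.5·(4) + 0.4·(4) + 0.1·(4) = 4; E[bid 15] = 6. Not best-responding. ✗
Bidder 2 (valuation low), facing bid 5: bid 5 gives 9, bid 15 gives -2. Proposed bid 5 is best. ✓
Bidder 2 (valuation medium), facing bid 5: bid 5 gives 8, bid 15 gives 12. Proposed bid 5 is not best — profitable deviation exists. ✗
Bidder 2 (valuation high), facing bid 5: bid 5 gives 2, bid 15 gives 0. Proposed bid 5 is best. ✓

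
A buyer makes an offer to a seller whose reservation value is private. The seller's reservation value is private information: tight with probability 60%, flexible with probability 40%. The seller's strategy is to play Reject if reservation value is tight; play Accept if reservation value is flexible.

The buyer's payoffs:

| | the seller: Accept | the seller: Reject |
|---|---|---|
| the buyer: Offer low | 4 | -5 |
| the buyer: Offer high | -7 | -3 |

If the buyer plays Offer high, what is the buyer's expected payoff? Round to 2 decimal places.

E[Offer high] = 0.6·(-3) + 0.4·(-7) = (-1.8) + (-2.8) = -4.6

-4.60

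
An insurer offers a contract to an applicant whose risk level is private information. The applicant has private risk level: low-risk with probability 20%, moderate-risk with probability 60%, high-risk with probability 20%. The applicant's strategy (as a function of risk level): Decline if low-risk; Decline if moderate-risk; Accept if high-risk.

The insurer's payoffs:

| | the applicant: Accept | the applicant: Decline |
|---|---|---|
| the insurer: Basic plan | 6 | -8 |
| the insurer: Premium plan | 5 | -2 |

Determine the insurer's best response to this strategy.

Premium plan

E[Basic plan] = 0.2·(-8) + 0.6·(-8) + 0.2·(6) = -5.2
E[Premium plan] = 0.2·(-2) + 0.6·(-2) + 0.2·(5) = -0.6
Best response: Premium plan (-0.6 is the largest).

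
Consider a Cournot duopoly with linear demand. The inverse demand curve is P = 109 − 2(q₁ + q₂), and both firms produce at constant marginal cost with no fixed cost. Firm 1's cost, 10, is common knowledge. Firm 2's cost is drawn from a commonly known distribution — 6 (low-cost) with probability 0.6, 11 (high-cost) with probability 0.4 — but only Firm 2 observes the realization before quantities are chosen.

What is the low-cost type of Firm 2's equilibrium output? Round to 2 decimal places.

Firm 2 with cost c maximizes (109 − 2(q₁+q₂) − c)·q₂, giving q₂(c) = (109 − c − 2q₁)/4.
E[c₂] = 0.6·6 + 0.4·11 = 8
Firm 1's FOC against E[q₂] yields q₁ = (109 − 2·10 + E[c₂])/6 = (109 − 20 + 8)/6 = 16.1667.
q₂(low-cost) = (109 − 6 − 2·16.1667)/4 = 17.6667.

17.67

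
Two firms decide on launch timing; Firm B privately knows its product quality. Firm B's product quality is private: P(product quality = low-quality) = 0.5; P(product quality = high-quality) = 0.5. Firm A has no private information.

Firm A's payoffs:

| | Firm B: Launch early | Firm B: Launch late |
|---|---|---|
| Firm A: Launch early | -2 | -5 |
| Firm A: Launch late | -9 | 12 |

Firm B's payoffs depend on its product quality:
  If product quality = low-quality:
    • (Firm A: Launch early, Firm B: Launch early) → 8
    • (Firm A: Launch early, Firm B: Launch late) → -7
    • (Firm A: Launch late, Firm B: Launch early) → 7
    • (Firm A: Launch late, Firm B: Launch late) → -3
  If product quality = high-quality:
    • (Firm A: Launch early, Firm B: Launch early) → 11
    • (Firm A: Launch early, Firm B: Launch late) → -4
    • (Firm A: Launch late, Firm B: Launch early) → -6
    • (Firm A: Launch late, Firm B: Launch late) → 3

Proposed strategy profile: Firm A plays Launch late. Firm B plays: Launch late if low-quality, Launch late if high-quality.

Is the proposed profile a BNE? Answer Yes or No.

No

Firm A plays Launch late: E[Launch late] = 0.5·(12) + 0.5·(12) = 12; E[Launch early] = -5. Best-responding. ✓
Firm B (product quality low-quality), facing Launch late: Launch early gives 7, Launch late gives -3. Proposed Launch late is not best — profitable deviation exists. ✗
Firm B (product quality high-quality), facing Launch late: Launch early gives -6, Launch late gives 3. Proposed Launch late is best. ✓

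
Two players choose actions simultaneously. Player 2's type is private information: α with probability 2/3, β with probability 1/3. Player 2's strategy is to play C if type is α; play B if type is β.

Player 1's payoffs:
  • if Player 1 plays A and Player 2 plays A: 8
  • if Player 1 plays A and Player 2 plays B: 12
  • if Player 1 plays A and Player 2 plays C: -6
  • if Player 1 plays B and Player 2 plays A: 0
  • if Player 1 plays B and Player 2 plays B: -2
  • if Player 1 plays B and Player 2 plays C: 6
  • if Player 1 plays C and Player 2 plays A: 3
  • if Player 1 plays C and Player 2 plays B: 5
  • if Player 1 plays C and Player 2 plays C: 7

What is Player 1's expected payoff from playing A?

Take the expectation over Player 2's type, weighting each type's action by its prior probability.
E[A] = 2/3·(-6) + 1/3·12 = (-4) + 4 = 0

0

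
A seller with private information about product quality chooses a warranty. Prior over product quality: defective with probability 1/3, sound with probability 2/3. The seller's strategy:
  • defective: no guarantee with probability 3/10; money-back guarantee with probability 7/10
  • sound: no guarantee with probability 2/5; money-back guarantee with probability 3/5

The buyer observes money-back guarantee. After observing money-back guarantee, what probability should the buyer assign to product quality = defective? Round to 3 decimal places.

0.368

P(money-back guarantee) = (1/3)·(7/10) + (2/3)·(3/5) = 19/30
P(defective | money-back guarantee) = ((1/3)·(7/10)) / (19/30) = (7/30) / (19/30) = 7/19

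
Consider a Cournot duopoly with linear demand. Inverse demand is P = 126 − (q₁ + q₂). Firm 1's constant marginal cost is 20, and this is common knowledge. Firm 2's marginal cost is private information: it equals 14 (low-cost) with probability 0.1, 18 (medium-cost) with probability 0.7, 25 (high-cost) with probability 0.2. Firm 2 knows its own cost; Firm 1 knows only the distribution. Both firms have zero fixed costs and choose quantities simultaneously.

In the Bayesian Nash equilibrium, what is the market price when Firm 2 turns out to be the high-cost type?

Type-c best response for Firm 2: q₂(c) = (126 − c)/2 − q₁/2.
Firm 1 maximizes expected profit; its first-order condition is 126 − 2q₁ − E[q₂] − 20 = 0.
Substituting E[q₂] and solving: E[c₂] = 19, so q₁ = (126 − 2·20 + 19)/3 = 35.
q₂(high-cost) = 33, so P = 126 − (35 + 33) = 58.

58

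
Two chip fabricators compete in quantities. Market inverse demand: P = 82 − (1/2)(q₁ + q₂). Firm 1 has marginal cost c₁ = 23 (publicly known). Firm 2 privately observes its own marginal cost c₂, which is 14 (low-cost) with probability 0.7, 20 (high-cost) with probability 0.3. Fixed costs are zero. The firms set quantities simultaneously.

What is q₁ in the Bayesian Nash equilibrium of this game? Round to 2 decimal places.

34.53

Type-c best response for Firm 2: q₂(c) = (82 − c) − q₁/2.
Firm 1 maximizes expected profit; its first-order condition is 82 − q₁ − (1/2)E[q₂] − 23 = 0.
Substituting E[q₂] and solving: E[c₂] = 15.8, so q₁ = (82 − 2·23 + 15.8)/(3/2) = 34.5333.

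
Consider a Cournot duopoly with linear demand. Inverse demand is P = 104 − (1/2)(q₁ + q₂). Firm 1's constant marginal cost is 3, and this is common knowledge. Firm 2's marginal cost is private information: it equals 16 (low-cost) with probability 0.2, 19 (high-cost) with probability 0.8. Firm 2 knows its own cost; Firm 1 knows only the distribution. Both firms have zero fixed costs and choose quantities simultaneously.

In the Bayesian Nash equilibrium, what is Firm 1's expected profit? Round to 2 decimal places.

Type-c best response for Firm 2: q₂(c) = (104 − c) − q₁/2.
Firm 1 maximizes expected profit; its first-order condition is 104 − q₁ − (1/2)E[q₂] − 3 = 0.
Substituting E[q₂] and solving: E[c₂] = 18.4, so q₁ = (104 − 2·3 + 18.4)/(3/2) = 77.6.
E[P] = 104 − (1/2)·(q₁ + E[q₂]) = 41.8; Firm 1's expected profit = (E[P] − 3)·q₁ = (41.8 − 3)·77.6 = 3010.88.

3010.88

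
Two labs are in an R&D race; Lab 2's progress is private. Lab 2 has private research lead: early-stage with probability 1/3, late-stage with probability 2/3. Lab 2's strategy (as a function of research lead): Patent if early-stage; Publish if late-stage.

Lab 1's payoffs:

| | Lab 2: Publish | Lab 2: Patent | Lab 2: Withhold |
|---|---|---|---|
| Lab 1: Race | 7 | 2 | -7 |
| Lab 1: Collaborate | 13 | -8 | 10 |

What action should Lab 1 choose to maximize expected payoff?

E[Race] = 1/3·(2) + 2/3·(7) = 16/3
E[Collaborate] = 1/3·(-8) + 2/3·(13) = 6
Best response: Collaborate (6 is the largest).

Collaborate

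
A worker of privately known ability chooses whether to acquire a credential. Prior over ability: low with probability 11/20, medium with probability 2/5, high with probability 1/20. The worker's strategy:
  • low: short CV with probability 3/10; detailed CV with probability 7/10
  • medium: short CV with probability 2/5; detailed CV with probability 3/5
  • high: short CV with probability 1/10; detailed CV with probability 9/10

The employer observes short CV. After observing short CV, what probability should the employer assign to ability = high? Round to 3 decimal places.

0.015

P(short CV) = (11/20)·(3/10) + (2/5)·(2/5) + (1/20)·(1/10) = 33/100
P(high | short CV) = ((1/20)·(1/10)) / (33/100) = (1/200) / (33/100) = 1/66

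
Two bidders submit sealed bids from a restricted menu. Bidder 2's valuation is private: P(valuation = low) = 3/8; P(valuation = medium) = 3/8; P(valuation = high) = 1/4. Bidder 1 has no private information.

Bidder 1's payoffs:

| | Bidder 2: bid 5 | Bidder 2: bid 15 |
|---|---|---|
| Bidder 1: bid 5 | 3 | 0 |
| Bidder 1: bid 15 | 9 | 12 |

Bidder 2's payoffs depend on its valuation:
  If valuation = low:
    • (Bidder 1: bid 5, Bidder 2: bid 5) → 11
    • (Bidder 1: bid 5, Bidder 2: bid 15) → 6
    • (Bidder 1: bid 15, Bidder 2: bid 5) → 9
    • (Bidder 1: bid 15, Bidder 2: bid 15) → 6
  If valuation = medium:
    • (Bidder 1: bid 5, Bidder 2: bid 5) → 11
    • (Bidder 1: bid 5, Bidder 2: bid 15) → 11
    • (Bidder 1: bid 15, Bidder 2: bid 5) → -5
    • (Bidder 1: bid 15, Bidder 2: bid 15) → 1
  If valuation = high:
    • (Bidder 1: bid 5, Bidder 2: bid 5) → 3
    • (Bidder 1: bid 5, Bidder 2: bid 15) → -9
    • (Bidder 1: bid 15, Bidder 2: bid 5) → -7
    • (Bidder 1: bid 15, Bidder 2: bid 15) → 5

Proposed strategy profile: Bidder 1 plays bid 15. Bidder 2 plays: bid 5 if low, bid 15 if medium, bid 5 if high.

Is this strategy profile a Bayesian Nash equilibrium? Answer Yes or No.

Bidder 1 plays bid 15: E[bid 15] = 3/8·(9) + 3/8·(12) + 1/4·(9) = 81/8; E[bid 5] = 15/8. Best-responding. ✓
Bidder 2 (valuation low), facing bid 15: bid 5 gives 9, bid 15 gives 6. Proposed bid 5 is best. ✓
Bidder 2 (valuation medium), facing bid 15: bid 5 gives -5, bid 15 gives 1. Proposed bid 15 is best. ✓
Bidder 2 (valuation high), facing bid 15: bid 5 gives -7, bid 15 gives 5. Proposed bid 5 is not best — profitable deviation exists. ✗

No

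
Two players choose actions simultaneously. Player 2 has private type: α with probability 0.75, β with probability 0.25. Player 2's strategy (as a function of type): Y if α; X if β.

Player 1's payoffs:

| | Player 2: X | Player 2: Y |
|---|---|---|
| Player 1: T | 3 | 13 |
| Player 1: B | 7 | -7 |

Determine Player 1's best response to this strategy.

E[T] = 0.75·(13) + 0.25·(3) = 10.5
E[B] = 0.75·(-7) + 0.25·(7) = -3.5
Best response: T (10.5 is the largest).

T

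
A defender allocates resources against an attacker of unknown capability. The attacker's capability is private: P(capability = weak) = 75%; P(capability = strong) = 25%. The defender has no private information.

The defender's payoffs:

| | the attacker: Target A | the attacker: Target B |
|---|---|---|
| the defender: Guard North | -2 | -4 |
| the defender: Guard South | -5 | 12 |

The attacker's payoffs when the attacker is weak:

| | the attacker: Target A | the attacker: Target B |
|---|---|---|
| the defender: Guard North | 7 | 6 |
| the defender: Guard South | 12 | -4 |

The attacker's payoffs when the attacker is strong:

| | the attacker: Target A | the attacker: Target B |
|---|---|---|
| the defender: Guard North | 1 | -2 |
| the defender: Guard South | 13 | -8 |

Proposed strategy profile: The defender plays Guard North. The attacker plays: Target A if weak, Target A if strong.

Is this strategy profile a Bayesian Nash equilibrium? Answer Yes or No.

A profile is a BNE iff every type of every player is best-responding given beliefs about the other side.
The defender plays Guard North: E[Guard North] = 0.75·(-2) + 0.25·(-2) = -2; E[Guard South] = -5. Best-responding. ✓
The attacker (capability weak), facing Guard North: Target A gives 7, Target B gives 6. Proposed Target A is best. ✓
The attacker (capability strong), facing Guard North: Target A gives 1, Target B gives -2. Proposed Target A is best. ✓

Yes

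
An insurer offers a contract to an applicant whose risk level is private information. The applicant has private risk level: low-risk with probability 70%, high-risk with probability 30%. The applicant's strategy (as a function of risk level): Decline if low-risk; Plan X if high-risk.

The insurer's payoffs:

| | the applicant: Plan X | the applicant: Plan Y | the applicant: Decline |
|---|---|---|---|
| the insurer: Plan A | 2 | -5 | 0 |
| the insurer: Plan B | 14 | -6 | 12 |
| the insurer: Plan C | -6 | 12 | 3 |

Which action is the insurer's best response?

Plan B

Compute the insurer's expected payoff for each action, taking the expectation over the applicant's type.
E[Plan A] = 0.7·(0) + 0.3·(2) = 0.6
E[Plan B] = 0.7·(12) + 0.3·(14) = 12.6
E[Plan C] = 0.7·(3) + 0.3·(-6) = 0.3
Best response: Plan B (12.6 is the largest).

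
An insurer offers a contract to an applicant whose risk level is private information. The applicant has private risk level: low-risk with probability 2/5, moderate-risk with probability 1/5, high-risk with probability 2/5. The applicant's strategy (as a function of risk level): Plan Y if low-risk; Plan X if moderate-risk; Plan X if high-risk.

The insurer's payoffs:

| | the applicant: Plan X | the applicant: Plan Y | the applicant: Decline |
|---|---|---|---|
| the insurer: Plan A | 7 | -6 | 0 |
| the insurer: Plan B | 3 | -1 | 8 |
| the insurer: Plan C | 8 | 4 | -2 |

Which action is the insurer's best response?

Plan C

Compute the insurer's expected payoff for each action, taking the expectation over the applicant's type.
E[Plan A] = 2/5·(-6) + 1/5·(7) + 2/5·(7) = 9/5
E[Plan B] = 2/5·(-1) + 1/5·(3) + 2/5·(3) = 7/5
E[Plan C] = 2/5·(4) + 1/5·(8) + 2/5·(8) = 32/5
Best response: Plan C (32/5 is the largest).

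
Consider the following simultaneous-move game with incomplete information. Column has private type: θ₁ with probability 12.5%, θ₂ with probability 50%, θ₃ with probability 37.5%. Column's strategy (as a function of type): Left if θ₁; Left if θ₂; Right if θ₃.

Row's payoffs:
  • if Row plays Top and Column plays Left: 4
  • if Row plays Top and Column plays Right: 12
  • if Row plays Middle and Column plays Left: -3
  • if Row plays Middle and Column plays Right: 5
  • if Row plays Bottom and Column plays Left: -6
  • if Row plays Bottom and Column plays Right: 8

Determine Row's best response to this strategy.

E[Top] = 0.125·(4) + 0.5·(4) + 0.375·(12) = 7
E[Middle] = 0.125·(-3) + 0.5·(-3) + 0.375·(5) = 0
E[Bottom] = 0.125·(-6) + 0.5·(-6) + 0.375·(8) = -0.75
Best response: Top (7 is the largest).

Top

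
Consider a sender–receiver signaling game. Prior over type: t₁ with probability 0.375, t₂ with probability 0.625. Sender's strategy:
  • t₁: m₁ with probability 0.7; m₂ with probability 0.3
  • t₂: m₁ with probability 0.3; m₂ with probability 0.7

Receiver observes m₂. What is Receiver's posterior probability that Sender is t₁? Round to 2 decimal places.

P(m₂) = 0.375·0.3 + 0.625·0.7 = 0.55
P(t₁ | m₂) = (0.375·0.3) / 0.55 = 0.1125 / 0.55 = 0.204545

0.20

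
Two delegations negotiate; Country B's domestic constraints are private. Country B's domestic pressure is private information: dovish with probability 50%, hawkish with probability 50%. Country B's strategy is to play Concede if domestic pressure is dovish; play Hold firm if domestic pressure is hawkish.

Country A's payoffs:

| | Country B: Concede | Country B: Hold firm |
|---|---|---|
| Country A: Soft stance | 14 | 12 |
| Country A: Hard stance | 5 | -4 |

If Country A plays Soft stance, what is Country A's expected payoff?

E[Soft stance] = 0.5·14 + 0.5·12 = 7 + 6 = 13

13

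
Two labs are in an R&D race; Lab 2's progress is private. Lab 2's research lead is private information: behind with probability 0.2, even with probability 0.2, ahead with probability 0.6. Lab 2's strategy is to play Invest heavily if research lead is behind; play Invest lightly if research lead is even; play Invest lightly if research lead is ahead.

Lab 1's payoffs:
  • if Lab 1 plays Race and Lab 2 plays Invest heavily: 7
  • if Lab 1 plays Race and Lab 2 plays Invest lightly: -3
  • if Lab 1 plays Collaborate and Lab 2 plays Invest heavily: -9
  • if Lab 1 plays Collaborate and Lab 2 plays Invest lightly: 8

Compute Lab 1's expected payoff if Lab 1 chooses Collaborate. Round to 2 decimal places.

E[Collaborate] = 0.2·(-9) + 0.2·8 + 0.6·8 = (-1.8) + 1.6 + 4.8 = 4.6

4.60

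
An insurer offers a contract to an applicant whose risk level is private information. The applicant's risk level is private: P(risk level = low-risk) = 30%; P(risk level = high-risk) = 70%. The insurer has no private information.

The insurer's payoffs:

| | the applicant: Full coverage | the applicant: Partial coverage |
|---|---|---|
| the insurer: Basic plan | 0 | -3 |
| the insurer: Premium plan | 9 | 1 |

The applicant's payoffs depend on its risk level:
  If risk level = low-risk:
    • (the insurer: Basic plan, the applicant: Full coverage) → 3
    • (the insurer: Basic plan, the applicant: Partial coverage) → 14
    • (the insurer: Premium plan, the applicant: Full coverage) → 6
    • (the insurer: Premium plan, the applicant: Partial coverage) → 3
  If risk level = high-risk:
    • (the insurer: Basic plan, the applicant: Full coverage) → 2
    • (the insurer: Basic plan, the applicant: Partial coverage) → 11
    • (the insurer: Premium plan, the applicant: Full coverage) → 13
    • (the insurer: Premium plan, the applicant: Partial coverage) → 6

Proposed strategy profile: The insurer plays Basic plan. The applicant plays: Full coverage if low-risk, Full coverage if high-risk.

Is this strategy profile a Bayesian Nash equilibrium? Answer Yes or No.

The insurer plays Basic plan: E[Basic plan] = 0.3·(0) + 0.7·(0) = 0; E[Premium plan] = 9. Not best-responding. ✗
The applicant (risk level low-risk), facing Basic plan: Full coverage gives 3, Partial coverage gives 14. Proposed Full coverage is not best — profitable deviation exists. ✗
The applicant (risk level high-risk), facing Basic plan: Full coverage gives 2, Partial coverage gives 11. Proposed Full coverage is not best — profitable deviation exists. ✗

No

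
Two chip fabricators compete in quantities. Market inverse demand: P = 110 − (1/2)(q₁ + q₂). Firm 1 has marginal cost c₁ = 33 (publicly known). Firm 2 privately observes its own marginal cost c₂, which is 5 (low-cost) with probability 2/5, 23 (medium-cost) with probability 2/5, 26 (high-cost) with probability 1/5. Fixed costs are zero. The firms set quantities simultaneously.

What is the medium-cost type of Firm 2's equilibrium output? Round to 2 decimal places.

Firm 2 with cost c maximizes (110 − (1/2)(q₁+q₂) − c)·q₂, giving q₂(c) = (110 − c − (1/2)q₁).
E[c₂] = 2/5·5 + 2/5·23 + 1/5·26 = 16.4
Firm 1's FOC against E[q₂] yields q₁ = (110 − 2·33 + E[c₂])/(3/2) = (110 − 66 + 16.4)/(3/2) = 40.2667.
q₂(medium-cost) = (110 − 23 − (1/2)·40.2667) = 66.8667.

66.87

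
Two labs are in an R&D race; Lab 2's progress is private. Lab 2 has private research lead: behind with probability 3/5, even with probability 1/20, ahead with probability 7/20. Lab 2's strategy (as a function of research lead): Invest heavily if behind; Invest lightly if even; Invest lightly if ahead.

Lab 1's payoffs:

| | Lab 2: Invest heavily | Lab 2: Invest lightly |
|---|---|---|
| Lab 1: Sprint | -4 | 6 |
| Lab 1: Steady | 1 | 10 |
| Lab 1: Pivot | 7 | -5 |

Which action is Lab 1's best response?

Steady

E[Sprint] = 3/5·(-4) + 1/20·(6) + 7/20·(6) = 0
E[Steady] = 3/5·(1) + 1/20·(10) + 7/20·(10) = 23/5
E[Pivot] = 3/5·(7) + 1/20·(-5) + 7/20·(-5) = 11/5
Best response: Steady (23/5 is the largest).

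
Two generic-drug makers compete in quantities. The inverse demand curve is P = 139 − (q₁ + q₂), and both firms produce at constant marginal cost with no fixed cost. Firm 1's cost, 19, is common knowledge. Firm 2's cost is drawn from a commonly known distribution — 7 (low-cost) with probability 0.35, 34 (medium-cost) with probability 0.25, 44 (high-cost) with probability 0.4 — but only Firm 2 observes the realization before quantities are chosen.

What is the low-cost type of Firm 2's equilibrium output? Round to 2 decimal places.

44.41

Firm 2 with cost c maximizes (139 − (q₁+q₂) − c)·q₂, giving q₂(c) = (139 − c − q₁)/2.
E[c₂] = 0.35·7 + 0.25·34 + 0.4·44 = 28.55
Firm 1's FOC against E[q₂] yields q₁ = (139 − 2·19 + E[c₂])/3 = (139 − 38 + 28.55)/3 = 43.1833.
q₂(low-cost) = (139 − 7 − 43.1833)/2 = 44.4083.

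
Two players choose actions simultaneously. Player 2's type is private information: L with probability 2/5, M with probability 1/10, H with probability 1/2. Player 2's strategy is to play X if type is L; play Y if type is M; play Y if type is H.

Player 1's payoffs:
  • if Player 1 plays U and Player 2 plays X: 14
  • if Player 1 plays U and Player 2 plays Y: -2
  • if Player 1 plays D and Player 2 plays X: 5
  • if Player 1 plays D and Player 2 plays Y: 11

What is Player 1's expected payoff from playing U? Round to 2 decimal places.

4.40

E[U] = 2/5·14 + 1/10·(-2) + 1/2·(-2) = 28/5 + (-1/5) + (-1) = 22/5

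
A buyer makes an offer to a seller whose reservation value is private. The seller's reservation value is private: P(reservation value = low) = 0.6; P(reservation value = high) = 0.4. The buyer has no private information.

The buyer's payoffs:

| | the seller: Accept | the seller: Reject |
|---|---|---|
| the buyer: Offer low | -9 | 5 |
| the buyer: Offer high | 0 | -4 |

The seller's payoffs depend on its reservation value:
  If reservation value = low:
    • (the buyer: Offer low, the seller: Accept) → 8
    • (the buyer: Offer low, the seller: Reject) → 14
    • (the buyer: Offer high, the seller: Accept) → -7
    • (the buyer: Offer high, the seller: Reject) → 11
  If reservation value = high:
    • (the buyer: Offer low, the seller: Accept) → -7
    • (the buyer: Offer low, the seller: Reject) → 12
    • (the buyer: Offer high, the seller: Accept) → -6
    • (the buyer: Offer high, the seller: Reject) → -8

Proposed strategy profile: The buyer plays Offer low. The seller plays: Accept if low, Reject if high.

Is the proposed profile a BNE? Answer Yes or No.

The buyer plays Offer low: E[Offer low] = 0.6·(-9) + 0.4·(5) = -3.4; E[Offer high] = -1.6. Not best-responding. ✗
The seller (reservation value low), facing Offer low: Accept gives 8, Reject gives 14. Proposed Accept is not best — profitable deviation exists. ✗
The seller (reservation value high), facing Offer low: Accept gives -7, Reject gives 12. Proposed Reject is best. ✓

No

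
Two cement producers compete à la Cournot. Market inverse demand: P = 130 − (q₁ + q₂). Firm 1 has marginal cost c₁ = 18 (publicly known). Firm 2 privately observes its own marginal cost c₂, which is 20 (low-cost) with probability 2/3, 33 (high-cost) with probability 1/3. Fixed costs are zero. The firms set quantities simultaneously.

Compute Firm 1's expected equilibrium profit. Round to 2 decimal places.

Type-c best response for Firm 2: q₂(c) = (130 − c)/2 − q₁/2.
Firm 1 maximizes expected profit; its first-order condition is 130 − 2q₁ − E[q₂] − 18 = 0.
Substituting E[q₂] and solving: E[c₂] = 24.3333, so q₁ = (130 − 2·18 + 24.3333)/3 = 39.4444.
E[P] = 130 − (q₁ + E[q₂]) = 57.4444; Firm 1's expected profit = (E[P] − 18)·q₁ = (57.4444 − 18)·39.4444 = 1555.86.

1555.86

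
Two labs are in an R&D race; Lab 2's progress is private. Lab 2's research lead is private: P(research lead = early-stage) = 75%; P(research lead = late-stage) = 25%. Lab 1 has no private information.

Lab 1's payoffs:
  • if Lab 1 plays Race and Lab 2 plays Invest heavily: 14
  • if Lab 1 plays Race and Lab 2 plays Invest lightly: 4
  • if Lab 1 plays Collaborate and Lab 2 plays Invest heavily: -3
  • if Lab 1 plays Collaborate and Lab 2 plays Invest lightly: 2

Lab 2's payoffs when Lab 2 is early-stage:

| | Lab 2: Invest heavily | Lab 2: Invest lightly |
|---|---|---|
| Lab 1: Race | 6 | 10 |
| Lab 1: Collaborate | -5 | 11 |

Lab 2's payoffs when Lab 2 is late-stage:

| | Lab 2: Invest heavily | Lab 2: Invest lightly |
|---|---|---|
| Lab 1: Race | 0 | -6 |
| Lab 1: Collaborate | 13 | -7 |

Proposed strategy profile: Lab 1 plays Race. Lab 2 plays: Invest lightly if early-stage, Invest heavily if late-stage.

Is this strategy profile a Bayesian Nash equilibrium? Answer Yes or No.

Lab 1 plays Race: E[Race] = 0.75·(4) + 0.25·(14) = 6.5; E[Collaborate] = 0.75. Best-responding. ✓
Lab 2 (research lead early-stage), facing Race: Invest heavily gives 6, Invest lightly gives 10. Proposed Invest lightly is best. ✓
Lab 2 (research lead late-stage), facing Race: Invest heavily gives 0, Invest lightly gives -6. Proposed Invest heavily is best. ✓

Yes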